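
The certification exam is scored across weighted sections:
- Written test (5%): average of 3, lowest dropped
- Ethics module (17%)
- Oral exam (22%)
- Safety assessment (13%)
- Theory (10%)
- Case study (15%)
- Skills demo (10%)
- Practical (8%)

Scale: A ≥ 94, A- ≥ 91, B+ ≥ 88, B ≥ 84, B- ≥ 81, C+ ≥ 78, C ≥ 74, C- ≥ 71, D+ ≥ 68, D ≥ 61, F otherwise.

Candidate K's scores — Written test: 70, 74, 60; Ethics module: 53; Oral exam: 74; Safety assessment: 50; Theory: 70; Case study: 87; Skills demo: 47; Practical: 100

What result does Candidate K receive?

D+

Written test: drop 60 → average of remaining 2 = 144/2 = 72
Weighted total:
  Written test 72 × 0.05 = 3.6
  Ethics module 53 × 0.17 = 9.01
  Oral exam 74 × 0.22 = 16.28
  Safety assessment 50 × 0.13 = 6.5
  Theory 70 × 0.1 = 7
  Case study 87 × 0.15 = 13.05
  Skills demo 47 × 0.1 = 4.7
  Practical 100 × 0.08 = 8
Sum = 68.14
68.14 is ≥ 68 and < 71 → D+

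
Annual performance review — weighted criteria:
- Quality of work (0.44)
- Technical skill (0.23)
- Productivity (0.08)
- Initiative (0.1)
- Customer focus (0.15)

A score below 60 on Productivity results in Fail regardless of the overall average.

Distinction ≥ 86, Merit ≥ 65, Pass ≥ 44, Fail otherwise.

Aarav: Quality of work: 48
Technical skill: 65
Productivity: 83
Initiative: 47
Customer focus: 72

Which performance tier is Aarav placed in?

Pass

Productivity score 83 ≥ 60: minimum met.
Weighted total:
  Quality of work 48 × 0.44 = 21.12
  Technical skill 65 × 0.23 = 14.95
  Productivity 83 × 0.08 = 6.64
  Initiative 47 × 0.1 = 4.7
  Customer focus 72 × 0.15 = 10.8
Sum = 58.21
58.21 is ≥ 44 and < 65 → Pass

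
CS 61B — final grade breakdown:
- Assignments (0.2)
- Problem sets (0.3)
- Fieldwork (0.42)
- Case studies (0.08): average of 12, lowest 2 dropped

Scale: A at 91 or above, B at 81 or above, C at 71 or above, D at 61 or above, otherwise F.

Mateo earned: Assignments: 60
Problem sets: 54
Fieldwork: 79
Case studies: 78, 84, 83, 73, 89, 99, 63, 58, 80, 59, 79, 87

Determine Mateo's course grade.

D

Case studies: drop 58, 59 → average of remaining 10 = 815/10 = 81.5
Weighted total:
  Assignments 60 × 0.2 = 12
  Problem sets 54 × 0.3 = 16.2
  Fieldwork 79 × 0.42 = 33.18
  Case studies 81.5 × 0.08 = 6.52
Sum = 67.9
67.9 is ≥ 61 and < 71 → D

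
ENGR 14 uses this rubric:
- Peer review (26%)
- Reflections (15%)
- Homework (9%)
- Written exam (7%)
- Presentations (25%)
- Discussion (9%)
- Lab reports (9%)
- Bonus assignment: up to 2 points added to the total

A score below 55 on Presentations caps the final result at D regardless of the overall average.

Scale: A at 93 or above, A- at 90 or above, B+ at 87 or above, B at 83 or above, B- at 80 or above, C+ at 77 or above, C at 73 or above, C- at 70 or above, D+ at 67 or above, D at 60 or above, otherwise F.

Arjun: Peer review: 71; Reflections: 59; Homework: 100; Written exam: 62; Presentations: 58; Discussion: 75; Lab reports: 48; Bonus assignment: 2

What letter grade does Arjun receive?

Presentations score 58 ≥ 55: minimum met.
Weighted total:
  Peer review 71 × 0.26 = 18.46
  Reflections 59 × 0.15 = 8.85
  Homework 100 × 0.09 = 9
  Written exam 62 × 0.07 = 4.34
  Presentations 58 × 0.25 = 14.5
  Discussion 75 × 0.09 = 6.75
  Lab reports 48 × 0.09 = 4.32
Sum = 66.22
Bonus assignment: 66.22 + 2 = 68.22
68.22 is ≥ 67 and < 70 → D+

D+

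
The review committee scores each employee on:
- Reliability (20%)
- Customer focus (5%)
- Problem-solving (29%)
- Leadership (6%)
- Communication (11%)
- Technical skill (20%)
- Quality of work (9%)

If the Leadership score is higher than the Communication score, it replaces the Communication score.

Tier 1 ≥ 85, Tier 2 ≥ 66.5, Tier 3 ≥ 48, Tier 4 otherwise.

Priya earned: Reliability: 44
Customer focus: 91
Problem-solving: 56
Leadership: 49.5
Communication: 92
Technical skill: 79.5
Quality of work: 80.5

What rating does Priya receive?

Leadership (49.5) ≤ Communication (92), so Communication stays at 92.
Weighted total:
  Reliability 44 × 0.2 = 8.8
  Customer focus 91 × 0.05 = 4.55
  Problem-solving 56 × 0.29 = 16.24
  Leadership 49.5 × 0.06 = 2.97
  Communication 92 × 0.11 = 10.12
  Technical skill 79.5 × 0.2 = 15.9
  Quality of work 80.5 × 0.09 = 7.245
Sum = 65.825
65.825 is ≥ 48 and < 66.5 → Tier 3

Tier 3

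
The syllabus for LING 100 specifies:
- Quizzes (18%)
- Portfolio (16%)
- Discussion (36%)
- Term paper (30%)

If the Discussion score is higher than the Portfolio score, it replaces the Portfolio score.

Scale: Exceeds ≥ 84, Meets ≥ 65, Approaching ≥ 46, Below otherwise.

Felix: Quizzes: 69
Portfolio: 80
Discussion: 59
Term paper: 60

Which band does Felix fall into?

Discussion (59) ≤ Portfolio (80), so Portfolio stays at 80.
Weighted total:
  Quizzes 69 × 0.18 = 12.42
  Portfolio 80 × 0.16 = 12.8
  Discussion 59 × 0.36 = 21.24
  Term paper 60 × 0.3 = 18
Sum = 64.46
64.46 is ≥ 46 and < 65 → Approaching

Approaching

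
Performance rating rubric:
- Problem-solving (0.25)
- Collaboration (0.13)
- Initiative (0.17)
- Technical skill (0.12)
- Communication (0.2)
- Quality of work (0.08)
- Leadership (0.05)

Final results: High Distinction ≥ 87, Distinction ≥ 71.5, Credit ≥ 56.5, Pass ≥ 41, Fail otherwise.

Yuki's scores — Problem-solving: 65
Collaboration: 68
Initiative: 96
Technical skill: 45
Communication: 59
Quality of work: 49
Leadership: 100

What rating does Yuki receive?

Credit

Weighted total:
  Problem-solving 65 × 0.25 = 16.25
  Collaboration 68 × 0.13 = 8.84
  Initiative 96 × 0.17 = 16.32
  Technical skill 45 × 0.12 = 5.4
  Communication 59 × 0.2 = 11.8
  Quality of work 49 × 0.08 = 3.92
  Leadership 100 × 0.05 = 5
Sum = 67.53
67.53 is ≥ 56.5 and < 71.5 → Credit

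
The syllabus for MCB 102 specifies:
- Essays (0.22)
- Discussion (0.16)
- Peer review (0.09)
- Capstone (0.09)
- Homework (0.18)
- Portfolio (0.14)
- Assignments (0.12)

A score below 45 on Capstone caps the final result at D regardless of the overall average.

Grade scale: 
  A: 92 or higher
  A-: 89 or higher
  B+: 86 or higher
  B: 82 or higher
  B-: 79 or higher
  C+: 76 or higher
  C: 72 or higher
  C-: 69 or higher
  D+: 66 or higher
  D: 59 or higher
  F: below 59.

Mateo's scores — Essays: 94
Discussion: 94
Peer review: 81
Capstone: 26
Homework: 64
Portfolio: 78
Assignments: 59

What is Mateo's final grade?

D

Capstone score 26 < 45: minimum not met.
Weighted total:
  Essays 94 × 0.22 = 20.68
  Discussion 94 × 0.16 = 15.04
  Peer review 81 × 0.09 = 7.29
  Capstone 26 × 0.09 = 2.34
  Homework 64 × 0.18 = 11.52
  Portfolio 78 × 0.14 = 10.92
  Assignments 59 × 0.12 = 7.08
Sum = 74.87
74.87 would be C; cap at D applies → D.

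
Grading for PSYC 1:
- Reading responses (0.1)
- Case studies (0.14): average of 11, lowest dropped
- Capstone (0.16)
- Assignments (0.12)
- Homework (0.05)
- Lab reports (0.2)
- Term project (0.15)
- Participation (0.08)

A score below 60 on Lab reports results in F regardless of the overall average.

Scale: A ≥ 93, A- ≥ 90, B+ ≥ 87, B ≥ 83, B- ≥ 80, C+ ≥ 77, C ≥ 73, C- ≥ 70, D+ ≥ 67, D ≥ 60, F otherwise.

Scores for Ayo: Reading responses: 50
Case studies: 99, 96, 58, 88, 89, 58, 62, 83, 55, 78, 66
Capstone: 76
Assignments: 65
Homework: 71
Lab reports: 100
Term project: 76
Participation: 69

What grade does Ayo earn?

C

Case studies: drop 55 → average of remaining 10 = 777/10 = 77.7
Lab reports score 100 ≥ 60: minimum met.
Weighted total:
  Reading responses 50 × 0.1 = 5
  Case studies 77.7 × 0.14 = 10.878
  Capstone 76 × 0.16 = 12.16
  Assignments 65 × 0.12 = 7.8
  Homework 71 × 0.05 = 3.55
  Lab reports 100 × 0.2 = 20
  Term project 76 × 0.15 = 11.4
  Participation 69 × 0.08 = 5.52
Sum = 76.308
76.308 is ≥ 73 and < 77 → C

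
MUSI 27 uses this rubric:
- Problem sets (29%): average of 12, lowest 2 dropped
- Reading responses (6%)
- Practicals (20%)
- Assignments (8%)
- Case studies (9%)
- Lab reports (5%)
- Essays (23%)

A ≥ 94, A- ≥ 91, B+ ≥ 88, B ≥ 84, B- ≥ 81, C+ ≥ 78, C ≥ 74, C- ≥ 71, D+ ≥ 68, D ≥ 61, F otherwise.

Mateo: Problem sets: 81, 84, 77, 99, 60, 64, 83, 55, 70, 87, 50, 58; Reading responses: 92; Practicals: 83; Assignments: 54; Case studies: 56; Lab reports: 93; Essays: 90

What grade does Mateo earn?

Problem sets: drop 50, 55 → average of remaining 10 = 763/10 = 76.3
Weighted total:
  Problem sets 76.3 × 0.29 = 22.127
  Reading responses 92 × 0.06 = 5.52
  Practicals 83 × 0.2 = 16.6
  Assignments 54 × 0.08 = 4.32
  Case studies 56 × 0.09 = 5.04
  Lab reports 93 × 0.05 = 4.65
  Essays 90 × 0.23 = 20.7
Sum = 78.957
78.957 is ≥ 78 and < 81 → C+

C+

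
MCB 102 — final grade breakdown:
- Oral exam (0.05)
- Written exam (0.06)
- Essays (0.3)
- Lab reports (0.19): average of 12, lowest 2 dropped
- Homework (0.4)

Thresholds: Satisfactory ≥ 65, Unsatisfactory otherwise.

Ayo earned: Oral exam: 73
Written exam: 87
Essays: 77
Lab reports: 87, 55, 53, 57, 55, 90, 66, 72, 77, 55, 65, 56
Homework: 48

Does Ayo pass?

Unsatisfactory

Lab reports: drop 53, 55 → average of remaining 10 = 680/10 = 68
Weighted total:
  Oral exam 73 × 0.05 = 3.65
  Written exam 87 × 0.06 = 5.22
  Essays 77 × 0.3 = 23.1
  Lab reports 68 × 0.19 = 12.92
  Homework 48 × 0.4 = 19.2
Sum = 64.09
64.09 < 65 → Unsatisfactory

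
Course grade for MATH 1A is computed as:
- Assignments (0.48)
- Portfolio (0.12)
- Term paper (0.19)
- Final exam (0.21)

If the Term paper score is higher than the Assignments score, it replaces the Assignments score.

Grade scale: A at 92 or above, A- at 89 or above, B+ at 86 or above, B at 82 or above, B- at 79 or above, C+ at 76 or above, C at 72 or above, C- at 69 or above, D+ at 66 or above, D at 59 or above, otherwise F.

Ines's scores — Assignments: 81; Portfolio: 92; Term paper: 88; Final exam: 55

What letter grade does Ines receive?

B-

Term paper (88) > Assignments (81), so Assignments counts as 88.
Weighted total:
  Assignments 88 × 0.48 = 42.24
  Portfolio 92 × 0.12 = 11.04
  Term paper 88 × 0.19 = 16.72
  Final exam 55 × 0.21 = 11.55
Sum = 81.55
81.55 is ≥ 79 and < 82 → B-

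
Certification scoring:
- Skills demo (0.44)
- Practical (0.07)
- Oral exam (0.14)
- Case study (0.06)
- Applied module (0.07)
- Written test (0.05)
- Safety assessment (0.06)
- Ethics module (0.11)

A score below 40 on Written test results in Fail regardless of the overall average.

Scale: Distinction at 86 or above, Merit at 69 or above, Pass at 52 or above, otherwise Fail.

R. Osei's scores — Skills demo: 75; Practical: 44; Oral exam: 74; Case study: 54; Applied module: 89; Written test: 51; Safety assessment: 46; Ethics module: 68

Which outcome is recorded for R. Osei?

Written test score 51 ≥ 40: minimum met.
Weighted total:
  Skills demo 75 × 0.44 = 33
  Practical 44 × 0.07 = 3.08
  Oral exam 74 × 0.14 = 10.36
  Case study 54 × 0.06 = 3.24
  Applied module 89 × 0.07 = 6.23
  Written test 51 × 0.05 = 2.55
  Safety assessment 46 × 0.06 = 2.76
  Ethics module 68 × 0.11 = 7.48
Sum = 68.7
68.7 is ≥ 52 and < 69 → Pass

Pass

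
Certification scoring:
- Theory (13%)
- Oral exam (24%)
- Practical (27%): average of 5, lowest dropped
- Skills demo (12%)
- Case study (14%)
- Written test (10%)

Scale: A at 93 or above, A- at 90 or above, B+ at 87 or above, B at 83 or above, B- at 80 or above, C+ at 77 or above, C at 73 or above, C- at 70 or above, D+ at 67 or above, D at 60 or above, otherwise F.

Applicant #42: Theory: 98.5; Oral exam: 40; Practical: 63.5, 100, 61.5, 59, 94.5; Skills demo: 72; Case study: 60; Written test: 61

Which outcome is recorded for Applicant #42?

D+

Practical: drop 59 → average of remaining 4 = 319.5/4 = 79.875
Weighted total:
  Theory 98.5 × 0.13 = 12.805
  Oral exam 40 × 0.24 = 9.6
  Practical 79.875 × 0.27 = 21.56625
  Skills demo 72 × 0.12 = 8.64
  Case study 60 × 0.14 = 8.4
  Written test 61 × 0.1 = 6.1
Sum = 67.11125
67.11125 is ≥ 67 and < 70 → D+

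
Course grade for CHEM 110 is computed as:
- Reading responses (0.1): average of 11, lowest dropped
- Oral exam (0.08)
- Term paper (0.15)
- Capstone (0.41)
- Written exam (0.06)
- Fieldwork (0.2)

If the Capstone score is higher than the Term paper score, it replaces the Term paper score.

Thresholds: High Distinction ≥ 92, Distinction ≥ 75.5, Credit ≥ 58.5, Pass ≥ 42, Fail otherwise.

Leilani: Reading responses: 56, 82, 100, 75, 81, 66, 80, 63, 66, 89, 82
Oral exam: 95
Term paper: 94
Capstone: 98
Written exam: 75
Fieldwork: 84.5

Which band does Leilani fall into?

Distinction

Reading responses: drop 56 → average of remaining 10 = 784/10 = 78.4
Capstone (98) > Term paper (94), so Term paper counts as 98.
Weighted total:
  Reading responses 78.4 × 0.1 = 7.84
  Oral exam 95 × 0.08 = 7.6
  Term paper 98 × 0.15 = 14.7
  Capstone 98 × 0.41 = 40.18
  Written exam 75 × 0.06 = 4.5
  Fieldwork 84.5 × 0.2 = 16.9
Sum = 91.72
91.72 is ≥ 75.5 and < 92 → Distinction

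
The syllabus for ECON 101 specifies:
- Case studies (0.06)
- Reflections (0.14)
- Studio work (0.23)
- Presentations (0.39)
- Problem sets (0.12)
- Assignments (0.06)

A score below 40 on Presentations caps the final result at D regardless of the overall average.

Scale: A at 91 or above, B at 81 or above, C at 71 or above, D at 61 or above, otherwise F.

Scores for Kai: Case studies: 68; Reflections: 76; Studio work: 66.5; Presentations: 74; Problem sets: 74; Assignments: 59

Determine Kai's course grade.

Presentations score 74 ≥ 40: minimum met.
Weighted total:
  Case studies 68 × 0.06 = 4.08
  Reflections 76 × 0.14 = 10.64
  Studio work 66.5 × 0.23 = 15.295
  Presentations 74 × 0.39 = 28.86
  Problem sets 74 × 0.12 = 8.88
  Assignments 59 × 0.06 = 3.54
Sum = 71.295
71.295 is ≥ 71 and < 81 → C

C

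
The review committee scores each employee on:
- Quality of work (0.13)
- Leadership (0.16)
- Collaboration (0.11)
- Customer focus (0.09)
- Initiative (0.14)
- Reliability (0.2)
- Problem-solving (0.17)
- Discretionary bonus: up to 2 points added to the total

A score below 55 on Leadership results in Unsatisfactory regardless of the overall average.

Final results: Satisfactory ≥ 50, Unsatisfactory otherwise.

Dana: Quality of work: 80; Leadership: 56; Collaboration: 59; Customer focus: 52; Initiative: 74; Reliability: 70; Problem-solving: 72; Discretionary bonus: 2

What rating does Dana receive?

Satisfactory

Leadership score 56 ≥ 55: minimum met.
Weighted total:
  Quality of work 80 × 0.13 = 10.4
  Leadership 56 × 0.16 = 8.96
  Collaboration 59 × 0.11 = 6.49
  Customer focus 52 × 0.09 = 4.68
  Initiative 74 × 0.14 = 10.36
  Reliability 70 × 0.2 = 14
  Problem-solving 72 × 0.17 = 12.24
Sum = 67.13
Discretionary bonus: 67.13 + 2 = 69.13
69.13 ≥ 50 → Satisfactory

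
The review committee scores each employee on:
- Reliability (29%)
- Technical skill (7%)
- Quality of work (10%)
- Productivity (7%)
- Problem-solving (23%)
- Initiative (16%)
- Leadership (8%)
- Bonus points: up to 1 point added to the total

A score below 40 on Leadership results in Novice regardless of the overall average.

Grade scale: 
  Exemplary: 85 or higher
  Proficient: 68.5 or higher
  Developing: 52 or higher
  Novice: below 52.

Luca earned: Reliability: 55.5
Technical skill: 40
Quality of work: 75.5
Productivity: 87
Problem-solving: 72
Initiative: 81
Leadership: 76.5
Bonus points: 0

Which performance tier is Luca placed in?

Leadership score 76.5 ≥ 40: minimum met.
Weighted total:
  Reliability 55.5 × 0.29 = 16.095
  Technical skill 40 × 0.07 = 2.8
  Quality of work 75.5 × 0.1 = 7.55
  Productivity 87 × 0.07 = 6.09
  Problem-solving 72 × 0.23 = 16.56
  Initiative 81 × 0.16 = 12.96
  Leadership 76.5 × 0.08 = 6.12
Sum = 68.175
Bonus points: 68.175 + 0 = 68.175
68.175 is ≥ 52 and < 68.5 → Developing

Developing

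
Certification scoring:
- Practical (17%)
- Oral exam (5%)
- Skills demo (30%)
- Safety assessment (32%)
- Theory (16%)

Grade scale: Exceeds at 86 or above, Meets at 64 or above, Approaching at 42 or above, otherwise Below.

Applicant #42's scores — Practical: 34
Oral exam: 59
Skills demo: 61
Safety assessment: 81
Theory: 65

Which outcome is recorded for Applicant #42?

Weighted total:
  Practical 34 × 0.17 = 5.78
  Oral exam 59 × 0.05 = 2.95
  Skills demo 61 × 0.3 = 18.3
  Safety assessment 81 × 0.32 = 25.92
  Theory 65 × 0.16 = 10.4
Sum = 63.35
63.35 is ≥ 42 and < 64 → Approaching

Approaching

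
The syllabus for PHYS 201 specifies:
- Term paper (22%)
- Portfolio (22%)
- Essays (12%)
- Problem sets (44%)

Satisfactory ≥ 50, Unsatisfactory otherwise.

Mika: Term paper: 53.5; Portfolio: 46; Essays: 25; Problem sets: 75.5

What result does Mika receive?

Weighted total:
  Term paper 53.5 × 0.22 = 11.77
  Portfolio 46 × 0.22 = 10.12
  Essays 25 × 0.12 = 3
  Problem sets 75.5 × 0.44 = 33.22
Sum = 58.11
58.11 ≥ 50 → Satisfactory

Satisfactory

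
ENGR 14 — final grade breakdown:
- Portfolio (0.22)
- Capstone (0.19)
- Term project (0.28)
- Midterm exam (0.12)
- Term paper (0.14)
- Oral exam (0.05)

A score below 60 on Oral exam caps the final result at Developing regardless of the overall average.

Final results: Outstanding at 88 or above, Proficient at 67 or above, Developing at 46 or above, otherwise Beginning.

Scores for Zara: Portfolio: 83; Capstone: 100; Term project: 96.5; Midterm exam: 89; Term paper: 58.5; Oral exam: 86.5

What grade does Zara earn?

Oral exam score 86.5 ≥ 60: minimum met.
Weighted total:
  Portfolio 83 × 0.22 = 18.26
  Capstone 100 × 0.19 = 19
  Term project 96.5 × 0.28 = 27.02
  Midterm exam 89 × 0.12 = 10.68
  Term paper 58.5 × 0.14 = 8.19
  Oral exam 86.5 × 0.05 = 4.325
Sum = 87.475
87.475 is ≥ 67 and < 88 → Proficient

Proficient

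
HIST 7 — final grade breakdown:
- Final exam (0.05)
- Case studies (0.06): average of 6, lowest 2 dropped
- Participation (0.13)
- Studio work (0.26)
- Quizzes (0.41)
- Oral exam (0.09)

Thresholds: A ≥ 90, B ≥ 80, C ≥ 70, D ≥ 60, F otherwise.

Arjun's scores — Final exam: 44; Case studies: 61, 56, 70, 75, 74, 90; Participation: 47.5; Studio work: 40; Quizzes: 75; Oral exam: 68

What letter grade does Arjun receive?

D

Case studies: drop 56, 61 → average of remaining 4 = 309/4 = 77.25
Weighted total:
  Final exam 44 × 0.05 = 2.2
  Case studies 77.25 × 0.06 = 4.635
  Participation 47.5 × 0.13 = 6.175
  Studio work 40 × 0.26 = 10.4
  Quizzes 75 × 0.41 = 30.75
  Oral exam 68 × 0.09 = 6.12
Sum = 60.28
60.28 is ≥ 60 and < 70 → D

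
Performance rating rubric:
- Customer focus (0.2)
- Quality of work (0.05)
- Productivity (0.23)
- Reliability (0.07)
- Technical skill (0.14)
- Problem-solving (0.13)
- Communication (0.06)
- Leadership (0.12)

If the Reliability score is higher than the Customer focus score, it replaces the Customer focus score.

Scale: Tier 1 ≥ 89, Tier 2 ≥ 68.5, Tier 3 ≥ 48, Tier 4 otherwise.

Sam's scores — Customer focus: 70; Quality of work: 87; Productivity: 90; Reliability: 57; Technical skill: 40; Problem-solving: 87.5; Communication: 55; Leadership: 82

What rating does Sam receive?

Tier 2

Reliability (57) ≤ Customer focus (70), so Customer focus stays at 70.
Weighted total:
  Customer focus 70 × 0.2 = 14
  Quality of work 87 × 0.05 = 4.35
  Productivity 90 × 0.23 = 20.7
  Reliability 57 × 0.07 = 3.99
  Technical skill 40 × 0.14 = 5.6
  Problem-solving 87.5 × 0.13 = 11.375
  Communication 55 × 0.06 = 3.3
  Leadership 82 × 0.12 = 9.84
Sum = 73.155
73.155 is ≥ 68.5 and < 89 → Tier 2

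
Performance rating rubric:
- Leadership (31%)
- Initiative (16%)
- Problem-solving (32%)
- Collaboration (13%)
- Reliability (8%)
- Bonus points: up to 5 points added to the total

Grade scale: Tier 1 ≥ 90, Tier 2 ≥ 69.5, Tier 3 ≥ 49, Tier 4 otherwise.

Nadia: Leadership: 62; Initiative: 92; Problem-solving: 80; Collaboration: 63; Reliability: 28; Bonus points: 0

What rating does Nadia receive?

Tier 2

Weighted total:
  Leadership 62 × 0.31 = 19.22
  Initiative 92 × 0.16 = 14.72
  Problem-solving 80 × 0.32 = 25.6
  Collaboration 63 × 0.13 = 8.19
  Reliability 28 × 0.08 = 2.24
Sum = 69.97
Bonus points: 69.97 + 0 = 69.97
69.97 is ≥ 69.5 and < 90 → Tier 2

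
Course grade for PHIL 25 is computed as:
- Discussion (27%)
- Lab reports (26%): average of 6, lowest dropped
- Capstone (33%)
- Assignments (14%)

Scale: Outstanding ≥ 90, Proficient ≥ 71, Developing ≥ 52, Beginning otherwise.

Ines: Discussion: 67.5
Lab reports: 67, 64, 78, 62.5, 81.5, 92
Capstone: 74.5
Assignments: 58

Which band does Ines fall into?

Lab reports: drop 62.5 → average of remaining 5 = 382.5/5 = 76.5
Weighted total:
  Discussion 67.5 × 0.27 = 18.225
  Lab reports 76.5 × 0.26 = 19.89
  Capstone 74.5 × 0.33 = 24.585
  Assignments 58 × 0.14 = 8.12
Sum = 70.82
70.82 is ≥ 52 and < 71 → Developing

Developing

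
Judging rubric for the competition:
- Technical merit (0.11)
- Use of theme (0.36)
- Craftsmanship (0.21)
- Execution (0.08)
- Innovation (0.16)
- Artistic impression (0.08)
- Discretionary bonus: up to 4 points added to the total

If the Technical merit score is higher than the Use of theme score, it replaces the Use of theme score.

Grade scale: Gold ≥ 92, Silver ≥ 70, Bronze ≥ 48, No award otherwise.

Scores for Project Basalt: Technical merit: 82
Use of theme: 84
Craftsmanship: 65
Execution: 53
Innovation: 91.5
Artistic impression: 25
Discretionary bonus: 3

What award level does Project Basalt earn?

Silver

Technical merit (82) ≤ Use of theme (84), so Use of theme stays at 84.
Weighted total:
  Technical merit 82 × 0.11 = 9.02
  Use of theme 84 × 0.36 = 30.24
  Craftsmanship 65 × 0.21 = 13.65
  Execution 53 × 0.08 = 4.24
  Innovation 91.5 × 0.16 = 14.64
  Artistic impression 25 × 0.08 = 2
Sum = 73.79
Discretionary bonus: 73.79 + 3 = 76.79
76.79 is ≥ 70 and < 92 → Silver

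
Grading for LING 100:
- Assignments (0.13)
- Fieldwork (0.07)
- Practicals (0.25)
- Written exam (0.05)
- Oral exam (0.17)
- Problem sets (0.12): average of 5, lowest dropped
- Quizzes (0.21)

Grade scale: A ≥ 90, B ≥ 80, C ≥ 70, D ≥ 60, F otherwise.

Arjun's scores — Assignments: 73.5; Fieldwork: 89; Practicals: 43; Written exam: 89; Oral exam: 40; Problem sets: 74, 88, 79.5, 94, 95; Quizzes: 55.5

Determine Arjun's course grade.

Problem sets: drop 74 → average of remaining 4 = 356.5/4 = 89.125
Weighted total:
  Assignments 73.5 × 0.13 = 9.555
  Fieldwork 89 × 0.07 = 6.23
  Practicals 43 × 0.25 = 10.75
  Written exam 89 × 0.05 = 4.45
  Oral exam 40 × 0.17 = 6.8
  Problem sets 89.125 × 0.12 = 10.695
  Quizzes 55.5 × 0.21 = 11.655
Sum = 60.135
60.135 is ≥ 60 and < 70 → D

D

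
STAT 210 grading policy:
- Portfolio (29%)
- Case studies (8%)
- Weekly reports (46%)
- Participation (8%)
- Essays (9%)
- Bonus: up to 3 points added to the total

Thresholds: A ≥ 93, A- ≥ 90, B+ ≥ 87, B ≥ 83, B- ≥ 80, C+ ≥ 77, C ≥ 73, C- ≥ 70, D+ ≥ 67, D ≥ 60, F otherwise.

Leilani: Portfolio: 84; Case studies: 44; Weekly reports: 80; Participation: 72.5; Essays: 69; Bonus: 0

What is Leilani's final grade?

Weighted total:
  Portfolio 84 × 0.29 = 24.36
  Case studies 44 × 0.08 = 3.52
  Weekly reports 80 × 0.46 = 36.8
  Participation 72.5 × 0.08 = 5.8
  Essays 69 × 0.09 = 6.21
Sum = 76.69
Bonus: 76.69 + 0 = 76.69
76.69 is ≥ 73 and < 77 → C

C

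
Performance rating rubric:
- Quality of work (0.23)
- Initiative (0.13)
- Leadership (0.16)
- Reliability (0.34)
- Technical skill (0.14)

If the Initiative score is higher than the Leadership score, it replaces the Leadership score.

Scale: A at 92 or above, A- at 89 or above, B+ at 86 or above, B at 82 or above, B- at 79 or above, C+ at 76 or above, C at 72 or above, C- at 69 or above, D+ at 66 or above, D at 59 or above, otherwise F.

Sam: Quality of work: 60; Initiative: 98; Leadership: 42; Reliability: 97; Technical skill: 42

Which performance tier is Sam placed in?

Initiative (98) > Leadership (42), so Leadership counts as 98.
Weighted total:
  Quality of work 60 × 0.23 = 13.8
  Initiative 98 × 0.13 = 12.74
  Leadership 98 × 0.16 = 15.68
  Reliability 97 × 0.34 = 32.98
  Technical skill 42 × 0.14 = 5.88
Sum = 81.08
81.08 is ≥ 79 and < 82 → B-

B-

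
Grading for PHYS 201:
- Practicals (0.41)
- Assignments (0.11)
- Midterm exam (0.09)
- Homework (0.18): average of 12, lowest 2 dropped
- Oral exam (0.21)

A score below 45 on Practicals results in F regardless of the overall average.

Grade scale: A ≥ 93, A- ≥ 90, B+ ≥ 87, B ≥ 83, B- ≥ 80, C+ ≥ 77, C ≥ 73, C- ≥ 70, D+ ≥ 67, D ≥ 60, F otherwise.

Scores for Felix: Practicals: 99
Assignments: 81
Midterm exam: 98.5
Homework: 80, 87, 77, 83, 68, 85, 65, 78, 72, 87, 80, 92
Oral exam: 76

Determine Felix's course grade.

Homework: drop 65, 68 → average of remaining 10 = 821/10 = 82.1
Practicals score 99 ≥ 45: minimum met.
Weighted total:
  Practicals 99 × 0.41 = 40.59
  Assignments 81 × 0.11 = 8.91
  Midterm exam 98.5 × 0.09 = 8.865
  Homework 82.1 × 0.18 = 14.778
  Oral exam 76 × 0.21 = 15.96
Sum = 89.103
89.103 is ≥ 87 and < 90 → B+

B+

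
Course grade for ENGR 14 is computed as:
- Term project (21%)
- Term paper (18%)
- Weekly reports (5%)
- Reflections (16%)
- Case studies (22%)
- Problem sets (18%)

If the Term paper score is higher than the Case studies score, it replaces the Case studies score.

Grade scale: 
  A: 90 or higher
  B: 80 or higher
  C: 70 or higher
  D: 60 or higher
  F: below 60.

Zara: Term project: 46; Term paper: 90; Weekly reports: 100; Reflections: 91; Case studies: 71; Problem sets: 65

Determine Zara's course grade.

C

Term paper (90) > Case studies (71), so Case studies counts as 90.
Weighted total:
  Term project 46 × 0.21 = 9.66
  Term paper 90 × 0.18 = 16.2
  Weekly reports 100 × 0.05 = 5
  Reflections 91 × 0.16 = 14.56
  Case studies 90 × 0.22 = 19.8
  Problem sets 65 × 0.18 = 11.7
Sum = 76.92
76.92 is ≥ 70 and < 80 → C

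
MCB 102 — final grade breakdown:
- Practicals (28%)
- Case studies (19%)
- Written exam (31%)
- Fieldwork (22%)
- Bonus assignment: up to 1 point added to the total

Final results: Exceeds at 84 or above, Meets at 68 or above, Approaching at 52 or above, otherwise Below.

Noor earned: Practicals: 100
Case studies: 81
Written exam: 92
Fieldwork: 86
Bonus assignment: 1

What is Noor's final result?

Exceeds

Weighted total:
  Practicals 100 × 0.28 = 28
  Case studies 81 × 0.19 = 15.39
  Written exam 92 × 0.31 = 28.52
  Fieldwork 86 × 0.22 = 18.92
Sum = 90.83
Bonus assignment: 90.83 + 1 = 91.83
91.83 ≥ 84 → Exceeds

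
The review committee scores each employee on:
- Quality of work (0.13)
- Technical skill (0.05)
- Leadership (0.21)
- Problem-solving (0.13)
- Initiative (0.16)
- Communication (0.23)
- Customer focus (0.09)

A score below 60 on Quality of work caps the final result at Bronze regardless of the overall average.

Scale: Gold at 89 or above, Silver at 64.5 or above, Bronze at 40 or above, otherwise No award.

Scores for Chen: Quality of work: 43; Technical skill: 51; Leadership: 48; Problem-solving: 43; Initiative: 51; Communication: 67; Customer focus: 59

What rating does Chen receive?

Quality of work score 43 < 60: minimum not met.
Weighted total:
  Quality of work 43 × 0.13 = 5.59
  Technical skill 51 × 0.05 = 2.55
  Leadership 48 × 0.21 = 10.08
  Problem-solving 43 × 0.13 = 5.59
  Initiative 51 × 0.16 = 8.16
  Communication 67 × 0.23 = 15.41
  Customer focus 59 × 0.09 = 5.31
Sum = 52.69
52.69 would be Bronze; cap at Bronze applies → Bronze.

Bronze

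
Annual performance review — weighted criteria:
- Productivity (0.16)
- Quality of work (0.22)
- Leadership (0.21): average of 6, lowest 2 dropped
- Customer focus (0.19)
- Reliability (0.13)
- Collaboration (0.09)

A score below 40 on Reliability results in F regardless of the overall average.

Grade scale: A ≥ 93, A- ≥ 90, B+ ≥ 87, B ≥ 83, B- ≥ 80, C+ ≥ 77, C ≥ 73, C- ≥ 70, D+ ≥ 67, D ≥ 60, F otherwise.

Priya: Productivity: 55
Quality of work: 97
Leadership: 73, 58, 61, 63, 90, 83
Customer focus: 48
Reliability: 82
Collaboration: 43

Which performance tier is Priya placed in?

Leadership: drop 58, 61 → average of remaining 4 = 309/4 = 77.25
Reliability score 82 ≥ 40: minimum met.
Weighted total:
  Productivity 55 × 0.16 = 8.8
  Quality of work 97 × 0.22 = 21.34
  Leadership 77.25 × 0.21 = 16.2225
  Customer focus 48 × 0.19 = 9.12
  Reliability 82 × 0.13 = 10.66
  Collaboration 43 × 0.09 = 3.87
Sum = 70.0125
70.0125 is ≥ 70 and < 73 → C-

C-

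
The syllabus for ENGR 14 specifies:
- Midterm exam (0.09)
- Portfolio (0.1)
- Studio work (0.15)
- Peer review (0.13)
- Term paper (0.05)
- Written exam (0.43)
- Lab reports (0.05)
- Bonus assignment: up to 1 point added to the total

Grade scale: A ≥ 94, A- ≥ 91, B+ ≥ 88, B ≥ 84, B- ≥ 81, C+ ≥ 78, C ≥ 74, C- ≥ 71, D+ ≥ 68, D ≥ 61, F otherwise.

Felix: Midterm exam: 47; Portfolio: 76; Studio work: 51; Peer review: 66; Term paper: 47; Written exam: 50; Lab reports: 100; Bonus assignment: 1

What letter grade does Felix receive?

F

Weighted total:
  Midterm exam 47 × 0.09 = 4.23
  Portfolio 76 × 0.1 = 7.6
  Studio work 51 × 0.15 = 7.65
  Peer review 66 × 0.13 = 8.58
  Term paper 47 × 0.05 = 2.35
  Written exam 50 × 0.43 = 21.5
  Lab reports 100 × 0.05 = 5
Sum = 56.91
Bonus assignment: 56.91 + 1 = 57.91
57.91 < 61 → F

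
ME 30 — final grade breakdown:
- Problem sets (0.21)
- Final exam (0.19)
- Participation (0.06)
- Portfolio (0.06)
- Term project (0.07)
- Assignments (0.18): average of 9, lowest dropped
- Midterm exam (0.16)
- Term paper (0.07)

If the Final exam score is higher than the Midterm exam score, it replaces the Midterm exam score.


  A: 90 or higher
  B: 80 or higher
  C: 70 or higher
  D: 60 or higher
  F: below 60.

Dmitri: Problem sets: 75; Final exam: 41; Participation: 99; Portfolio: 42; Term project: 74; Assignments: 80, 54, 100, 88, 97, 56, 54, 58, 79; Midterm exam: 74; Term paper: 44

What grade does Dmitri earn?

D

Assignments: drop 54 → average of remaining 8 = 612/8 = 76.5
Final exam (41) ≤ Midterm exam (74), so Midterm exam stays at 74.
Weighted total:
  Problem sets 75 × 0.21 = 15.75
  Final exam 41 × 0.19 = 7.79
  Participation 99 × 0.06 = 5.94
  Portfolio 42 × 0.06 = 2.52
  Term project 74 × 0.07 = 5.18
  Assignments 76.5 × 0.18 = 13.77
  Midterm exam 74 × 0.16 = 11.84
  Term paper 44 × 0.07 = 3.08
Sum = 65.87
65.87 is ≥ 60 and < 70 → D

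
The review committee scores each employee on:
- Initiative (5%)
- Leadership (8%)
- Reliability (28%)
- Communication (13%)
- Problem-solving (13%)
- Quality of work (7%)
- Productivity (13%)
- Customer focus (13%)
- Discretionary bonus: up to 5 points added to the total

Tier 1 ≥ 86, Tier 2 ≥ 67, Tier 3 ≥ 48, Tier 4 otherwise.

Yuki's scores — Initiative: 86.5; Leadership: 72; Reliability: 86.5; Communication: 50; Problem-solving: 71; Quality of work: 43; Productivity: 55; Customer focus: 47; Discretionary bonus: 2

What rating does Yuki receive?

Tier 2

Weighted total:
  Initiative 86.5 × 0.05 = 4.325
  Leadership 72 × 0.08 = 5.76
  Reliability 86.5 × 0.28 = 24.22
  Communication 50 × 0.13 = 6.5
  Problem-solving 71 × 0.13 = 9.23
  Quality of work 43 × 0.07 = 3.01
  Productivity 55 × 0.13 = 7.15
  Customer focus 47 × 0.13 = 6.11
Sum = 66.305
Discretionary bonus: 66.305 + 2 = 68.305
68.305 is ≥ 67 and < 86 → Tier 2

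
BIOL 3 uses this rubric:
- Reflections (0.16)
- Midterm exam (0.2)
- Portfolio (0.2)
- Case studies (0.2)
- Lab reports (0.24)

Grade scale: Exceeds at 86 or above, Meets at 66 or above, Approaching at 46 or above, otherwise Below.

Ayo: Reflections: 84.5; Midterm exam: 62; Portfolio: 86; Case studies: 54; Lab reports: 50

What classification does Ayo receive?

Weighted total:
  Reflections 84.5 × 0.16 = 13.52
  Midterm exam 62 × 0.2 = 12.4
  Portfolio 86 × 0.2 = 17.2
  Case studies 54 × 0.2 = 10.8
  Lab reports 50 × 0.24 = 12
Sum = 65.92
65.92 is ≥ 46 and < 66 → Approaching

Approaching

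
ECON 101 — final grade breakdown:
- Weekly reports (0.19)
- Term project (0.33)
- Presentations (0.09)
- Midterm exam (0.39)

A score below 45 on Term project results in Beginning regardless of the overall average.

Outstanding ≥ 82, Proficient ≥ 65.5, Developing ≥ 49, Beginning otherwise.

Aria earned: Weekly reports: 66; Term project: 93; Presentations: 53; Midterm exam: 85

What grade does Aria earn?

Term project score 93 ≥ 45: minimum met.
Weighted total:
  Weekly reports 66 × 0.19 = 12.54
  Term project 93 × 0.33 = 30.69
  Presentations 53 × 0.09 = 4.77
  Midterm exam 85 × 0.39 = 33.15
Sum = 81.15
81.15 is ≥ 65.5 and < 82 → Proficient

Proficient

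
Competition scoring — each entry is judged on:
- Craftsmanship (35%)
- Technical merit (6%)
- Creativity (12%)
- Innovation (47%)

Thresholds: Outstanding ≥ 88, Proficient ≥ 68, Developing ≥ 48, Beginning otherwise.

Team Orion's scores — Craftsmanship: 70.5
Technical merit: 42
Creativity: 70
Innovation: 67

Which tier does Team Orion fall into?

Weighted total:
  Craftsmanship 70.5 × 0.35 = 24.675
  Technical merit 42 × 0.06 = 2.52
  Creativity 70 × 0.12 = 8.4
  Innovation 67 × 0.47 = 31.49
Sum = 67.085
67.085 is ≥ 48 and < 68 → Developing

Developing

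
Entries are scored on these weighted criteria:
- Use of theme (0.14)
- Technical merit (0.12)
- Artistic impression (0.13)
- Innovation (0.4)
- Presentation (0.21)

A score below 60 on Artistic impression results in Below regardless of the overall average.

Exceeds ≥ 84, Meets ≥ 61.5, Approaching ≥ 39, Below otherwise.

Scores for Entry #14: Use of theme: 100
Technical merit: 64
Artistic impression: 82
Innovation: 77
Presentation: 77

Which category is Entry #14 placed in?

Meets

Artistic impression score 82 ≥ 60: minimum met.
Weighted total:
  Use of theme 100 × 0.14 = 14
  Technical merit 64 × 0.12 = 7.68
  Artistic impression 82 × 0.13 = 10.66
  Innovation 77 × 0.4 = 30.8
  Presentation 77 × 0.21 = 16.17
Sum = 79.31
79.31 is ≥ 61.5 and < 84 → Meets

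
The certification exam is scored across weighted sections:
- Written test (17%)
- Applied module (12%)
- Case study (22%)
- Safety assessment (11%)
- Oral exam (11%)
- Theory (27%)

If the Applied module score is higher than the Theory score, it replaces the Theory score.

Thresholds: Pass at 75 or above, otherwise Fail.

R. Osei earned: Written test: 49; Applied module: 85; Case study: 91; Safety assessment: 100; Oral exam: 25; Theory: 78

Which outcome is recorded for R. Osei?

Pass

Applied module (85) > Theory (78), so Theory counts as 85.
Weighted total:
  Written test 49 × 0.17 = 8.33
  Applied module 85 × 0.12 = 10.2
  Case study 91 × 0.22 = 20.02
  Safety assessment 100 × 0.11 = 11
  Oral exam 25 × 0.11 = 2.75
  Theory 85 × 0.27 = 22.95
Sum = 75.25
75.25 ≥ 75 → Pass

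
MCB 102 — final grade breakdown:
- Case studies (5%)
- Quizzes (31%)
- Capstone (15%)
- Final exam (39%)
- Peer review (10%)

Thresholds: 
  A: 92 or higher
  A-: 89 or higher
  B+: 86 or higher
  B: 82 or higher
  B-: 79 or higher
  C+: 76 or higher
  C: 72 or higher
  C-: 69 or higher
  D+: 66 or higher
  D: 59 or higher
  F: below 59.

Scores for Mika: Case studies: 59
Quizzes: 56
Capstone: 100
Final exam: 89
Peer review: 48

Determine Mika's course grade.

C

Weighted total:
  Case studies 59 × 0.05 = 2.95
  Quizzes 56 × 0.31 = 17.36
  Capstone 100 × 0.15 = 15
  Final exam 89 × 0.39 = 34.71
  Peer review 48 × 0.1 = 4.8
Sum = 74.82
74.82 is ≥ 72 and < 76 → C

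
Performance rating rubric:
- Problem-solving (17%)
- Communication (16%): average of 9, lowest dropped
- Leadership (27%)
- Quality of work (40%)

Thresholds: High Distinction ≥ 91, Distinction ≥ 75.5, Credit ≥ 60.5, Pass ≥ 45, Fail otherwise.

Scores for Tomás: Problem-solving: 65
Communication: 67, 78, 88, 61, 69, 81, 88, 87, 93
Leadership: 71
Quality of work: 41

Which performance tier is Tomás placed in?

Communication: drop 61 → average of remaining 8 = 651/8 = 81.375
Weighted total:
  Problem-solving 65 × 0.17 = 11.05
  Communication 81.375 × 0.16 = 13.02
  Leadership 71 × 0.27 = 19.17
  Quality of work 41 × 0.4 = 16.4
Sum = 59.64
59.64 is ≥ 45 and < 60.5 → Pass

Pass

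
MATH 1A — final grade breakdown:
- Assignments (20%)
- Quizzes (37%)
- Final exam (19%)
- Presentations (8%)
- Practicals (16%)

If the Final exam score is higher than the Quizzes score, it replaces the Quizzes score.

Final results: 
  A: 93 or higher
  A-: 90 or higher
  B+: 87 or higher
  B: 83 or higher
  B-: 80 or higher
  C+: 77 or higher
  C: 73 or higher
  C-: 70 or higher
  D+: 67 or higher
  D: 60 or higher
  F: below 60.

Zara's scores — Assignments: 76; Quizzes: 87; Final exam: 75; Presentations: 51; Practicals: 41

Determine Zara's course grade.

C-

Final exam (75) ≤ Quizzes (87), so Quizzes stays at 87.
Weighted total:
  Assignments 76 × 0.2 = 15.2
  Quizzes 87 × 0.37 = 32.19
  Final exam 75 × 0.19 = 14.25
  Presentations 51 × 0.08 = 4.08
  Practicals 41 × 0.16 = 6.56
Sum = 72.28
72.28 is ≥ 70 and < 73 → C-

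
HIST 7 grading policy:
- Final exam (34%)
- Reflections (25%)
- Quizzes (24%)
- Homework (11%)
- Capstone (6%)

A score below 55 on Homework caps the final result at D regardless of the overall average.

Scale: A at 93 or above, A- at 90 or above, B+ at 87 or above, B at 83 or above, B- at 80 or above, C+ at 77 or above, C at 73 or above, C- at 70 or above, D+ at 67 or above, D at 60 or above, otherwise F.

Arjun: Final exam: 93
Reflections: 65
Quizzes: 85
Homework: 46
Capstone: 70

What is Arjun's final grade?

D

Homework score 46 < 55: minimum not met.
Weighted total:
  Final exam 93 × 0.34 = 31.62
  Reflections 65 × 0.25 = 16.25
  Quizzes 85 × 0.24 = 20.4
  Homework 46 × 0.11 = 5.06
  Capstone 70 × 0.06 = 4.2
Sum = 77.53
77.53 would be C+; cap at D applies → D.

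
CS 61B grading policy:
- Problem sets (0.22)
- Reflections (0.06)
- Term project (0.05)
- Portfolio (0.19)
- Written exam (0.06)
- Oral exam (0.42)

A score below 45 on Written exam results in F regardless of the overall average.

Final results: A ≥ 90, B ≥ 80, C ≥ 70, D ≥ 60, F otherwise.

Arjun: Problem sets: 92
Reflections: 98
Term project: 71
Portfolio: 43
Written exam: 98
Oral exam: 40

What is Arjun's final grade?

D

Written exam score 98 ≥ 45: minimum met.
Weighted total:
  Problem sets 92 × 0.22 = 20.24
  Reflections 98 × 0.06 = 5.88
  Term project 71 × 0.05 = 3.55
  Portfolio 43 × 0.19 = 8.17
  Written exam 98 × 0.06 = 5.88
  Oral exam 40 × 0.42 = 16.8
Sum = 60.52
60.52 is ≥ 60 and < 70 → D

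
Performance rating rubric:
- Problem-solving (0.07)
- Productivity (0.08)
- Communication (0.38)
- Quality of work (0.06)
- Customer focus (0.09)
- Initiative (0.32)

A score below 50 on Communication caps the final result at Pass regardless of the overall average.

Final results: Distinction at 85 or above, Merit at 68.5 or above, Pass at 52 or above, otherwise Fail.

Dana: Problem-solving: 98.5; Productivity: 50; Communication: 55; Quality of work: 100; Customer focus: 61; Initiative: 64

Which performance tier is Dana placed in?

Pass

Communication score 55 ≥ 50: minimum met.
Weighted total:
  Problem-solving 98.5 × 0.07 = 6.895
  Productivity 50 × 0.08 = 4
  Communication 55 × 0.38 = 20.9
  Quality of work 100 × 0.06 = 6
  Customer focus 61 × 0.09 = 5.49
  Initiative 64 × 0.32 = 20.48
Sum = 63.765
63.765 is ≥ 52 and < 68.5 → Pass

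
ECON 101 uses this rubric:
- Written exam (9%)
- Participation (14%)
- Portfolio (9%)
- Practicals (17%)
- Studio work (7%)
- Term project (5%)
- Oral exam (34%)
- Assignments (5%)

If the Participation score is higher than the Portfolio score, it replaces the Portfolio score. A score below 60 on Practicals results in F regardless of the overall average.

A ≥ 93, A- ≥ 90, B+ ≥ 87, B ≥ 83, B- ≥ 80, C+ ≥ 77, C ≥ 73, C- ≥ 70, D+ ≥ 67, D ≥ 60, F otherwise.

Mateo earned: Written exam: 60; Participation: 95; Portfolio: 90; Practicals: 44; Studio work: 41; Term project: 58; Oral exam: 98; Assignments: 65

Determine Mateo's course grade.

F

Participation (95) > Portfolio (90), so Portfolio counts as 95.
Practicals score 44 < 60: minimum not met.
Weighted total:
  Written exam 60 × 0.09 = 5.4
  Participation 95 × 0.14 = 13.3
  Portfolio 95 × 0.09 = 8.55
  Practicals 44 × 0.17 = 7.48
  Studio work 41 × 0.07 = 2.87
  Term project 58 × 0.05 = 2.9
  Oral exam 98 × 0.34 = 33.32
  Assignments 65 × 0.05 = 3.25
Sum = 77.07
Because the Practicals minimum was not met, the result is F.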